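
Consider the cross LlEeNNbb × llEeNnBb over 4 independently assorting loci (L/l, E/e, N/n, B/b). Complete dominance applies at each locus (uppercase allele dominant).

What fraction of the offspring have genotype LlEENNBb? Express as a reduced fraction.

P(LlEENNBb) = 1/32

LlEeNNbb gametes: LENb×4, LeNb×4, lENb×4, leNb×4
llEeNnBb gametes: lENB×2, lENb×2, lEnB×2, lEnb×2, leNB×2, leNb×2, lenB×2, lenb×2
LlEeNNbb×llEeNnBb grid (16·16=256): LlEENNBb=8 LlEENNbb=8 LlEENnBb=8 LlEENnbb=8 LlEeNNBb=16 LlEeNNbb=16 LlEeNnBb=16 LlEeNnbb=16 LleeNNBb=8 LleeNNbb=8 LleeNnBb=8 LleeNnbb=8 llEENNBb=8 llEENNbb=8 llEENnBb=8 llEENnbb=8 llEeNNBb=16 llEeNNbb=16 llEeNnBb=16 llEeNnbb=16 lleeNNBb=8 lleeNNbb=8 lleeNnBb=8 lleeNnbb=8
LlEENNBb hits 8/256; gcd=8; 8÷8/256÷8 = 1/32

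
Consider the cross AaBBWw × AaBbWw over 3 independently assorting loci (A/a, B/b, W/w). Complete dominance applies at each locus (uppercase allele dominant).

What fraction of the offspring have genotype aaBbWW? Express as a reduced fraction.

P(aaBbWW) = 1/32

AaBBWw gametes: ABW×2, ABw×2, aBW×2, aBw×2
AaBbWw gametes: ABW×1, ABw×1, AbW×1, Abw×1, aBW×1, aBw×1, abW×1, abw×1
AaBBWw×AaBbWw grid (8·8=64): AABBWW=2 AABBWw=4 AABBww=2 AABbWW=2 AABbWw=4 AABbww=2 AaBBWW=4 AaBBWw=8 AaBBww=4 AaBbWW=4 AaBbWw=8 AaBbww=4 aaBBWW=2 aaBBWw=4 aaBBww=2 aaBbWW=2 aaBbWw=4 aaBbww=2
aaBbWW hits 2/64; gcd=2; 2÷2/64÷2 = 1/32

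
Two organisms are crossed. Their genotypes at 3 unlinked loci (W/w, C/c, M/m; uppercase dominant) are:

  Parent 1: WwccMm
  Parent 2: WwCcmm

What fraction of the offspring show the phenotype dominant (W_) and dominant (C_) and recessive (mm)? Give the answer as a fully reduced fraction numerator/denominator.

P(W_ C_ mm) = 3/16

WwccMm gametes: WcM×2, Wcm×2, wcM×2, wcm×2
WwCcmm gametes: WCm×2, Wcm×2, wCm×2, wcm×2
WwccMm×WwCcmm grid (8·8=64): WWCcMm=4 WWCcmm=4 WWccMm=4 WWccmm=4 WwCcMm=8 WwCcmm=8 WwccMm=8 Wwccmm=8 wwCcMm=4 wwCcmm=4 wwccMm=4 wwccmm=4
W_ C_ mm hits 12/64; gcd=4; 12÷4/64÷4 = 3/16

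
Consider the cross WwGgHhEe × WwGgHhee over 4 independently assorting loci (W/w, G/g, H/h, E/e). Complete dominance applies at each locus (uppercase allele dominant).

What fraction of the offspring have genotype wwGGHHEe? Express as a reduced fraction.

WwGgHhEe gametes: WGHE×1, WGHe×1, WGhE×1, WGhe×1, WgHE×1, WgHe×1, WghE×1, Wghe×1, wGHE×1, wGHe×1, wGhE×1, wGhe×1, wgHE×1, wgHe×1, wghE×1, wghe×1
WwGgHhee gametes: WGHe×2, WGhe×2, WgHe×2, Wghe×2, wGHe×2, wGhe×2, wgHe×2, wghe×2
WwGgHhEe×WwGgHhee grid (16·16=256): WWGGHHEe=2 WWGGHHee=2 WWGGHhEe=4 WWGGHhee=4 WWGGhhEe=2 WWGGhhee=2 WWGgHHEe=4 WWGgHHee=4 WWGgHhEe=8 WWGgHhee=8 WWGghhEe=4 WWGghhee=4 WWggHHEe=2 WWggHHee=2 WWggHhEe=4 WWggHhee=4 WWgghhEe=2 WWgghhee=2 WwGGHHEe=4 WwGGHHee=4 WwGGHhEe=8 WwGGHhee=8 WwGGhhEe=4 WwGGhhee=4 WwGgHHEe=8 WwGgHHee=8 WwGgHhEe=16 WwGgHhee=16 WwGghhEe=8 WwGghhee=8 WwggHHEe=4 WwggHHee=4 WwggHhEe=8 WwggHhee=8 WwgghhEe=4 Wwgghhee=4 wwGGHHEe=2 wwGGHHee=2 wwGGHhEe=4 wwGGHhee=4 wwGGhhEe=2 wwGGhhee=2 wwGgHHEe=4 wwGgHHee=4 wwGgHhEe=8 wwGgHhee=8 wwGghhEe=4 wwGghhee=4 wwggHHEe=2 wwggHHee=2 wwggHhEe=4 wwggHhee=4 wwgghhEe=2 wwgghhee=2
wwGGHHEe hits 2/256; gcd=2; 2÷2/256÷2 = 1/128

P(wwGGHHEe) = 1/128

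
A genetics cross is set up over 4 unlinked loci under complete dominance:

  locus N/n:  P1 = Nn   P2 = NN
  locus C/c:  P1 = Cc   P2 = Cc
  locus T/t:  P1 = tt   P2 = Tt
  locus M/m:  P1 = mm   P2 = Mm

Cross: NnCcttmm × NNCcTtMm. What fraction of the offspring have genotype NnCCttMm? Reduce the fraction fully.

NnCcttmm gametes: NCtm×4, Nctm×4, nCtm×4, nctm×4
NNCcTtMm gametes: NCTM×2, NCTm×2, NCtM×2, NCtm×2, NcTM×2, NcTm×2, NctM×2, Nctm×2
NnCcttmm×NNCcTtMm grid (16·16=256): NNCCTtMm=8 NNCCTtmm=8 NNCCttMm=8 NNCCttmm=8 NNCcTtMm=16 NNCcTtmm=16 NNCcttMm=16 NNCcttmm=16 NNccTtMm=8 NNccTtmm=8 NNccttMm=8 NNccttmm=8 NnCCTtMm=8 NnCCTtmm=8 NnCCttMm=8 NnCCttmm=8 NnCcTtMm=16 NnCcTtmm=16 NnCcttMm=16 NnCcttmm=16 NnccTtMm=8 NnccTtmm=8 NnccttMm=8 Nnccttmm=8
NnCCttMm hits 8/256; gcd=8; 8÷8/256÷8 = 1/32

P(NnCCttMm) = 1/32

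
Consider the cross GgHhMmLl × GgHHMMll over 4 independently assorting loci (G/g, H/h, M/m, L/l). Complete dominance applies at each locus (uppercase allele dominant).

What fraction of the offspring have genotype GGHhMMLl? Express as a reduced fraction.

P(GGHhMMLl) = 1/32

GgHhMmLl gametes: GHML×1, GHMl×1, GHmL×1, GHml×1, GhML×1, GhMl×1, GhmL×1, Ghml×1, gHML×1, gHMl×1, gHmL×1, gHml×1, ghML×1, ghMl×1, ghmL×1, ghml×1
GgHHMMll gametes: GHMl×8, gHMl×8
GgHhMmLl×GgHHMMll grid (16·16=256): GGHHMMLl=8 GGHHMMll=8 GGHHMmLl=8 GGHHMmll=8 GGHhMMLl=8 GGHhMMll=8 GGHhMmLl=8 GGHhMmll=8 GgHHMMLl=16 GgHHMMll=16 GgHHMmLl=16 GgHHMmll=16 GgHhMMLl=16 GgHhMMll=16 GgHhMmLl=16 GgHhMmll=16 ggHHMMLl=8 ggHHMMll=8 ggHHMmLl=8 ggHHMmll=8 ggHhMMLl=8 ggHhMMll=8 ggHhMmLl=8 ggHhMmll=8
GGHhMMLl hits 8/256; gcd=8; 8÷8/256÷8 = 1/32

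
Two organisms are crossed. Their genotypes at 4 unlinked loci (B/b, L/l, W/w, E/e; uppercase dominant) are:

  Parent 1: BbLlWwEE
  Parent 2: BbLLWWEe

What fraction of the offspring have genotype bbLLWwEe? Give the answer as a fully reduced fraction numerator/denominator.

BbLlWwEE gametes: BLWE×2, BLwE×2, BlWE×2, BlwE×2, bLWE×2, bLwE×2, blWE×2, blwE×2
BbLLWWEe gametes: BLWE×4, BLWe×4, bLWE×4, bLWe×4
BbLlWwEE×BbLLWWEe grid (16·16=256): BBLLWWEE=8 BBLLWWEe=8 BBLLWwEE=8 BBLLWwEe=8 BBLlWWEE=8 BBLlWWEe=8 BBLlWwEE=8 BBLlWwEe=8 BbLLWWEE=16 BbLLWWEe=16 BbLLWwEE=16 BbLLWwEe=16 BbLlWWEE=16 BbLlWWEe=16 BbLlWwEE=16 BbLlWwEe=16 bbLLWWEE=8 bbLLWWEe=8 bbLLWwEE=8 bbLLWwEe=8 bbLlWWEE=8 bbLlWWEe=8 bbLlWwEE=8 bbLlWwEe=8
bbLLWwEe hits 8/256; gcd=8; 8÷8/256÷8 = 1/32

P(bbLLWwEe) = 1/32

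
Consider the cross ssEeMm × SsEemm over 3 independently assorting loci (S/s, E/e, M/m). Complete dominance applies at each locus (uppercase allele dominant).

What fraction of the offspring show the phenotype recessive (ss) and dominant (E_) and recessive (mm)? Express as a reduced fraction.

ssEeMm gametes: sEM×2, sEm×2, seM×2, sem×2
SsEemm gametes: SEm×2, Sem×2, sEm×2, sem×2
ssEeMm×SsEemm grid (8·8=64): SsEEMm=4 SsEEmm=4 SsEeMm=8 SsEemm=8 SseeMm=4 Sseemm=4 ssEEMm=4 ssEEmm=4 ssEeMm=8 ssEemm=8 sseeMm=4 sseemm=4
ss E_ mm hits 12/64; gcd=4; 12÷4/64÷4 = 3/16

P(ss E_ mm) = 3/16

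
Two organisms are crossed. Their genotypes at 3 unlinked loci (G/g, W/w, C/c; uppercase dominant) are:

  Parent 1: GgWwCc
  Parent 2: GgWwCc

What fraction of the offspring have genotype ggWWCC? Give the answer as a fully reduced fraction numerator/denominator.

P(ggWWCC) = 1/64

GgWwCc gametes: GWC×1, GWc×1, GwC×1, Gwc×1, gWC×1, gWc×1, gwC×1, gwc×1
GgWwCc gametes: GWC×1, GWc×1, GwC×1, Gwc×1, gWC×1, gWc×1, gwC×1, gwc×1
GgWwCc×GgWwCc grid (8·8=64): GGWWCC=1 GGWWCc=2 GGWWcc=1 GGWwCC=2 GGWwCc=4 GGWwcc=2 GGwwCC=1 GGwwCc=2 GGwwcc=1 GgWWCC=2 GgWWCc=4 GgWWcc=2 GgWwCC=4 GgWwCc=8 GgWwcc=4 GgwwCC=2 GgwwCc=4 Ggwwcc=2 ggWWCC=1 ggWWCc=2 ggWWcc=1 ggWwCC=2 ggWwCc=4 ggWwcc=2 ggwwCC=1 ggwwCc=2 ggwwcc=1
ggWWCC hits 1/64; gcd=1; 1÷1/64÷1 = 1/64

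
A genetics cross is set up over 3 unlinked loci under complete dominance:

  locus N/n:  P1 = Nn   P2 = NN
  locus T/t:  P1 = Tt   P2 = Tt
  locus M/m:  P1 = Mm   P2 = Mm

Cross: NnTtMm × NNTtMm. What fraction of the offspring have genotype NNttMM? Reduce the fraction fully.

NnTtMm gametes: NTM×1, NTm×1, NtM×1, Ntm×1, nTM×1, nTm×1, ntM×1, ntm×1
NNTtMm gametes: NTM×2, NTm×2, NtM×2, Ntm×2
NnTtMm×NNTtMm grid (8·8=64): NNTTMM=2 NNTTMm=4 NNTTmm=2 NNTtMM=4 NNTtMm=8 NNTtmm=4 NNttMM=2 NNttMm=4 NNttmm=2 NnTTMM=2 NnTTMm=4 NnTTmm=2 NnTtMM=4 NnTtMm=8 NnTtmm=4 NnttMM=2 NnttMm=4 Nnttmm=2
NNttMM hits 2/64; gcd=2; 2÷2/64÷2 = 1/32

P(NNttMM) = 1/32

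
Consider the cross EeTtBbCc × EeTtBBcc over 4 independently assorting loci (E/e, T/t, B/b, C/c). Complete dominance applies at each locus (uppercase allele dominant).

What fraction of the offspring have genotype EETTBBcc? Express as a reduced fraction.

P(EETTBBcc) = 1/64

EeTtBbCc gametes: ETBC×1, ETBc×1, ETbC×1, ETbc×1, EtBC×1, EtBc×1, EtbC×1, Etbc×1, eTBC×1, eTBc×1, eTbC×1, eTbc×1, etBC×1, etBc×1, etbC×1, etbc×1
EeTtBBcc gametes: ETBc×4, EtBc×4, eTBc×4, etBc×4
EeTtBbCc×EeTtBBcc grid (16·16=256): EETTBBCc=4 EETTBBcc=4 EETTBbCc=4 EETTBbcc=4 EETtBBCc=8 EETtBBcc=8 EETtBbCc=8 EETtBbcc=8 EEttBBCc=4 EEttBBcc=4 EEttBbCc=4 EEttBbcc=4 EeTTBBCc=8 EeTTBBcc=8 EeTTBbCc=8 EeTTBbcc=8 EeTtBBCc=16 EeTtBBcc=16 EeTtBbCc=16 EeTtBbcc=16 EettBBCc=8 EettBBcc=8 EettBbCc=8 EettBbcc=8 eeTTBBCc=4 eeTTBBcc=4 eeTTBbCc=4 eeTTBbcc=4 eeTtBBCc=8 eeTtBBcc=8 eeTtBbCc=8 eeTtBbcc=8 eettBBCc=4 eettBBcc=4 eettBbCc=4 eettBbcc=4
EETTBBcc hits 4/256; gcd=4; 4÷4/256÷4 = 1/64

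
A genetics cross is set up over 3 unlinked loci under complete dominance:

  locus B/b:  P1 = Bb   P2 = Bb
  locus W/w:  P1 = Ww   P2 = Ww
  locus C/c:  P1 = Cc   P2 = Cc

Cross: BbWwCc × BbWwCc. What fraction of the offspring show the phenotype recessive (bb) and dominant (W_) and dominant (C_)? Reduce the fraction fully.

BbWwCc gametes: BWC×1, BWc×1, BwC×1, Bwc×1, bWC×1, bWc×1, bwC×1, bwc×1
BbWwCc gametes: BWC×1, BWc×1, BwC×1, Bwc×1, bWC×1, bWc×1, bwC×1, bwc×1
BbWwCc×BbWwCc grid (8·8=64): BBWWCC=1 BBWWCc=2 BBWWcc=1 BBWwCC=2 BBWwCc=4 BBWwcc=2 BBwwCC=1 BBwwCc=2 BBwwcc=1 BbWWCC=2 BbWWCc=4 BbWWcc=2 BbWwCC=4 BbWwCc=8 BbWwcc=4 BbwwCC=2 BbwwCc=4 Bbwwcc=2 bbWWCC=1 bbWWCc=2 bbWWcc=1 bbWwCC=2 bbWwCc=4 bbWwcc=2 bbwwCC=1 bbwwCc=2 bbwwcc=1
bb W_ C_ hits 9/64; gcd=1; 9÷1/64÷1 = 9/64

P(bb W_ C_) = 9/64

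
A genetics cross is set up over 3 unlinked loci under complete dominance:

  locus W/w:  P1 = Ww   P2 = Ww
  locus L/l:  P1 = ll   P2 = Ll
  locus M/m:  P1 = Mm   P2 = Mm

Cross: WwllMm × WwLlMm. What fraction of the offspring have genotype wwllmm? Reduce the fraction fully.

P(wwllmm) = 1/32

WwllMm gametes: WlM×2, Wlm×2, wlM×2, wlm×2
WwLlMm gametes: WLM×1, WLm×1, WlM×1, Wlm×1, wLM×1, wLm×1, wlM×1, wlm×1
WwllMm×WwLlMm grid (8·8=64): WWLlMM=2 WWLlMm=4 WWLlmm=2 WWllMM=2 WWllMm=4 WWllmm=2 WwLlMM=4 WwLlMm=8 WwLlmm=4 WwllMM=4 WwllMm=8 Wwllmm=4 wwLlMM=2 wwLlMm=4 wwLlmm=2 wwllMM=2 wwllMm=4 wwllmm=2
wwllmm hits 2/64; gcd=2; 2÷2/64÷2 = 1/32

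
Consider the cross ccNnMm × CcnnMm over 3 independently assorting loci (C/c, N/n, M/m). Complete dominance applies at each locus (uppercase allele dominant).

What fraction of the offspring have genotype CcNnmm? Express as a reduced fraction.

P(CcNnmm) = 1/16

ccNnMm gametes: cNM×2, cNm×2, cnM×2, cnm×2
CcnnMm gametes: CnM×2, Cnm×2, cnM×2, cnm×2
ccNnMm×CcnnMm grid (8·8=64): CcNnMM=4 CcNnMm=8 CcNnmm=4 CcnnMM=4 CcnnMm=8 Ccnnmm=4 ccNnMM=4 ccNnMm=8 ccNnmm=4 ccnnMM=4 ccnnMm=8 ccnnmm=4
CcNnmm hits 4/64; gcd=4; 4÷4/64÷4 = 1/16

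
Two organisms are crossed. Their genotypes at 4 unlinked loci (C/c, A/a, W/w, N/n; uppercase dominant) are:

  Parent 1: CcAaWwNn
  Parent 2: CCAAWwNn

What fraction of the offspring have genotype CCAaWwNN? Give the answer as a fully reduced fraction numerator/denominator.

CcAaWwNn gametes: CAWN×1, CAWn×1, CAwN×1, CAwn×1, CaWN×1, CaWn×1, CawN×1, Cawn×1, cAWN×1, cAWn×1, cAwN×1, cAwn×1, caWN×1, caWn×1, cawN×1, cawn×1
CCAAWwNn gametes: CAWN×4, CAWn×4, CAwN×4, CAwn×4
CcAaWwNn×CCAAWwNn grid (16·16=256): CCAAWWNN=4 CCAAWWNn=8 CCAAWWnn=4 CCAAWwNN=8 CCAAWwNn=16 CCAAWwnn=8 CCAAwwNN=4 CCAAwwNn=8 CCAAwwnn=4 CCAaWWNN=4 CCAaWWNn=8 CCAaWWnn=4 CCAaWwNN=8 CCAaWwNn=16 CCAaWwnn=8 CCAawwNN=4 CCAawwNn=8 CCAawwnn=4 CcAAWWNN=4 CcAAWWNn=8 CcAAWWnn=4 CcAAWwNN=8 CcAAWwNn=16 CcAAWwnn=8 CcAAwwNN=4 CcAAwwNn=8 CcAAwwnn=4 CcAaWWNN=4 CcAaWWNn=8 CcAaWWnn=4 CcAaWwNN=8 CcAaWwNn=16 CcAaWwnn=8 CcAawwNN=4 CcAawwNn=8 CcAawwnn=4
CCAaWwNN hits 8/256; gcd=8; 8÷8/256÷8 = 1/32

P(CCAaWwNN) = 1/32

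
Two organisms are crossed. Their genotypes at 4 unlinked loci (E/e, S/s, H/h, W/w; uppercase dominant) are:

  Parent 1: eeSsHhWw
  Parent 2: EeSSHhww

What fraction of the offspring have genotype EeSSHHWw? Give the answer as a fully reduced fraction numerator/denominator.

P(EeSSHHWw) = 1/32

eeSsHhWw gametes: eSHW×2, eSHw×2, eShW×2, eShw×2, esHW×2, esHw×2, eshW×2, eshw×2
EeSSHhww gametes: ESHw×4, EShw×4, eSHw×4, eShw×4
eeSsHhWw×EeSSHhww grid (16·16=256): EeSSHHWw=8 EeSSHHww=8 EeSSHhWw=16 EeSSHhww=16 EeSShhWw=8 EeSShhww=8 EeSsHHWw=8 EeSsHHww=8 EeSsHhWw=16 EeSsHhww=16 EeSshhWw=8 EeSshhww=8 eeSSHHWw=8 eeSSHHww=8 eeSSHhWw=16 eeSSHhww=16 eeSShhWw=8 eeSShhww=8 eeSsHHWw=8 eeSsHHww=8 eeSsHhWw=16 eeSsHhww=16 eeSshhWw=8 eeSshhww=8
EeSSHHWw hits 8/256; gcd=8; 8÷8/256÷8 = 1/32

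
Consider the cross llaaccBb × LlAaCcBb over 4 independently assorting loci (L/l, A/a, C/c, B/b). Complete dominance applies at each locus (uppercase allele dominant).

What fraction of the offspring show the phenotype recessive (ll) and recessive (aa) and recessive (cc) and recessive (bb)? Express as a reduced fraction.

P(ll aa cc bb) = 1/32

llaaccBb gametes: lacB×8, lacb×8
LlAaCcBb gametes: LACB×1, LACb×1, LAcB×1, LAcb×1, LaCB×1, LaCb×1, LacB×1, Lacb×1, lACB×1, lACb×1, lAcB×1, lAcb×1, laCB×1, laCb×1, lacB×1, lacb×1
llaaccBb×LlAaCcBb grid (16·16=256): LlAaCcBB=8 LlAaCcBb=16 LlAaCcbb=8 LlAaccBB=8 LlAaccBb=16 LlAaccbb=8 LlaaCcBB=8 LlaaCcBb=16 LlaaCcbb=8 LlaaccBB=8 LlaaccBb=16 Llaaccbb=8 llAaCcBB=8 llAaCcBb=16 llAaCcbb=8 llAaccBB=8 llAaccBb=16 llAaccbb=8 llaaCcBB=8 llaaCcBb=16 llaaCcbb=8 llaaccBB=8 llaaccBb=16 llaaccbb=8
ll aa cc bb hits 8/256; gcd=8; 8÷8/256÷8 = 1/32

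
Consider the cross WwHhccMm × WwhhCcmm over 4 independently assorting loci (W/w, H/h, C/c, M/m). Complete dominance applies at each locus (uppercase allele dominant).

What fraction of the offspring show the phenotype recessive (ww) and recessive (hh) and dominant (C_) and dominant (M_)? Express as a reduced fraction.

P(ww hh C_ M_) = 1/32

WwHhccMm gametes: WHcM×2, WHcm×2, WhcM×2, Whcm×2, wHcM×2, wHcm×2, whcM×2, whcm×2
WwhhCcmm gametes: WhCm×4, Whcm×4, whCm×4, whcm×4
WwHhccMm×WwhhCcmm grid (16·16=256): WWHhCcMm=8 WWHhCcmm=8 WWHhccMm=8 WWHhccmm=8 WWhhCcMm=8 WWhhCcmm=8 WWhhccMm=8 WWhhccmm=8 WwHhCcMm=16 WwHhCcmm=16 WwHhccMm=16 WwHhccmm=16 WwhhCcMm=16 WwhhCcmm=16 WwhhccMm=16 Wwhhccmm=16 wwHhCcMm=8 wwHhCcmm=8 wwHhccMm=8 wwHhccmm=8 wwhhCcMm=8 wwhhCcmm=8 wwhhccMm=8 wwhhccmm=8
ww hh C_ M_ hits 8/256; gcd=8; 8÷8/256÷8 = 1/32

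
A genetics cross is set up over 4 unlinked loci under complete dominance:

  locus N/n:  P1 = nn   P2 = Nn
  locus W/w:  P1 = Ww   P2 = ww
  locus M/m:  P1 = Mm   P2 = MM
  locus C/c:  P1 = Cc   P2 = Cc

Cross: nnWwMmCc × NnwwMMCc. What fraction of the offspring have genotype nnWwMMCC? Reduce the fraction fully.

nnWwMmCc gametes: nWMC×2, nWMc×2, nWmC×2, nWmc×2, nwMC×2, nwMc×2, nwmC×2, nwmc×2
NnwwMMCc gametes: NwMC×4, NwMc×4, nwMC×4, nwMc×4
nnWwMmCc×NnwwMMCc grid (16·16=256): NnWwMMCC=8 NnWwMMCc=16 NnWwMMcc=8 NnWwMmCC=8 NnWwMmCc=16 NnWwMmcc=8 NnwwMMCC=8 NnwwMMCc=16 NnwwMMcc=8 NnwwMmCC=8 NnwwMmCc=16 NnwwMmcc=8 nnWwMMCC=8 nnWwMMCc=16 nnWwMMcc=8 nnWwMmCC=8 nnWwMmCc=16 nnWwMmcc=8 nnwwMMCC=8 nnwwMMCc=16 nnwwMMcc=8 nnwwMmCC=8 nnwwMmCc=16 nnwwMmcc=8
nnWwMMCC hits 8/256; gcd=8; 8÷8/256÷8 = 1/32

P(nnWwMMCC) = 1/32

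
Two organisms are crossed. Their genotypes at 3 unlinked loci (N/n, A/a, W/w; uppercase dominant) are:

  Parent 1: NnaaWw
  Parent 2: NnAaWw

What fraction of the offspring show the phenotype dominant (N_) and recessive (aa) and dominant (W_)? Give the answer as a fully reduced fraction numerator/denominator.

P(N_ aa W_) = 9/32

NnaaWw gametes: NaW×2, Naw×2, naW×2, naw×2
NnAaWw gametes: NAW×1, NAw×1, NaW×1, Naw×1, nAW×1, nAw×1, naW×1, naw×1
NnaaWw×NnAaWw grid (8·8=64): NNAaWW=2 NNAaWw=4 NNAaww=2 NNaaWW=2 NNaaWw=4 NNaaww=2 NnAaWW=4 NnAaWw=8 NnAaww=4 NnaaWW=4 NnaaWw=8 Nnaaww=4 nnAaWW=2 nnAaWw=4 nnAaww=2 nnaaWW=2 nnaaWw=4 nnaaww=2
N_ aa W_ hits 18/64; gcd=2; 18÷2/64÷2 = 9/32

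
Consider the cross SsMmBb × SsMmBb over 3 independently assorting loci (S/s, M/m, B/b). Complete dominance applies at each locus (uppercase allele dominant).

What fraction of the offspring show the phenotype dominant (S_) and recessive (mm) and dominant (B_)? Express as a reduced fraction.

P(S_ mm B_) = 9/64

SsMmBb gametes: SMB×1, SMb×1, SmB×1, Smb×1, sMB×1, sMb×1, smB×1, smb×1
SsMmBb gametes: SMB×1, SMb×1, SmB×1, Smb×1, sMB×1, sMb×1, smB×1, smb×1
SsMmBb×SsMmBb grid (8·8=64): SSMMBB=1 SSMMBb=2 SSMMbb=1 SSMmBB=2 SSMmBb=4 SSMmbb=2 SSmmBB=1 SSmmBb=2 SSmmbb=1 SsMMBB=2 SsMMBb=4 SsMMbb=2 SsMmBB=4 SsMmBb=8 SsMmbb=4 SsmmBB=2 SsmmBb=4 Ssmmbb=2 ssMMBB=1 ssMMBb=2 ssMMbb=1 ssMmBB=2 ssMmBb=4 ssMmbb=2 ssmmBB=1 ssmmBb=2 ssmmbb=1
S_ mm B_ hits 9/64; gcd=1; 9÷1/64÷1 = 9/64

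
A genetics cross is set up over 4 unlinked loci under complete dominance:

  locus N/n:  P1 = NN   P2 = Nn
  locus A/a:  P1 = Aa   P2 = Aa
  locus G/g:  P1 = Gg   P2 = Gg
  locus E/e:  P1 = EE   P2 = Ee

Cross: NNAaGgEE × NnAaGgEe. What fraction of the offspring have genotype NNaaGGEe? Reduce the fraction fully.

P(NNaaGGEe) = 1/64

NNAaGgEE gametes: NAGE×4, NAgE×4, NaGE×4, NagE×4
NnAaGgEe gametes: NAGE×1, NAGe×1, NAgE×1, NAge×1, NaGE×1, NaGe×1, NagE×1, Nage×1, nAGE×1, nAGe×1, nAgE×1, nAge×1, naGE×1, naGe×1, nagE×1, nage×1
NNAaGgEE×NnAaGgEe grid (16·16=256): NNAAGGEE=4 NNAAGGEe=4 NNAAGgEE=8 NNAAGgEe=8 NNAAggEE=4 NNAAggEe=4 NNAaGGEE=8 NNAaGGEe=8 NNAaGgEE=16 NNAaGgEe=16 NNAaggEE=8 NNAaggEe=8 NNaaGGEE=4 NNaaGGEe=4 NNaaGgEE=8 NNaaGgEe=8 NNaaggEE=4 NNaaggEe=4 NnAAGGEE=4 NnAAGGEe=4 NnAAGgEE=8 NnAAGgEe=8 NnAAggEE=4 NnAAggEe=4 NnAaGGEE=8 NnAaGGEe=8 NnAaGgEE=16 NnAaGgEe=16 NnAaggEE=8 NnAaggEe=8 NnaaGGEE=4 NnaaGGEe=4 NnaaGgEE=8 NnaaGgEe=8 NnaaggEE=4 NnaaggEe=4
NNaaGGEe hits 4/256; gcd=4; 4÷4/256÷4 = 1/64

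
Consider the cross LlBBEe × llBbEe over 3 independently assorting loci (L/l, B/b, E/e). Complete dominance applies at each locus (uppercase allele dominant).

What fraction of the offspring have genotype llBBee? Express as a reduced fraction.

LlBBEe gametes: LBE×2, LBe×2, lBE×2, lBe×2
llBbEe gametes: lBE×2, lBe×2, lbE×2, lbe×2
LlBBEe×llBbEe grid (8·8=64): LlBBEE=4 LlBBEe=8 LlBBee=4 LlBbEE=4 LlBbEe=8 LlBbee=4 llBBEE=4 llBBEe=8 llBBee=4 llBbEE=4 llBbEe=8 llBbee=4
llBBee hits 4/64; gcd=4; 4÷4/64÷4 = 1/16

P(llBBee) = 1/16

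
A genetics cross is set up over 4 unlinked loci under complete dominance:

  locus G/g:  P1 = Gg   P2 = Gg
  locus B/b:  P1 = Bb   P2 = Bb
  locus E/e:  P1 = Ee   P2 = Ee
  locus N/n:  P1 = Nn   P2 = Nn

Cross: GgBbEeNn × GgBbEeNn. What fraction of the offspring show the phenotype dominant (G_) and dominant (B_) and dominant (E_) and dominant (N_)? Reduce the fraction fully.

GgBbEeNn gametes: GBEN×1, GBEn×1, GBeN×1, GBen×1, GbEN×1, GbEn×1, GbeN×1, Gben×1, gBEN×1, gBEn×1, gBeN×1, gBen×1, gbEN×1, gbEn×1, gbeN×1, gben×1
GgBbEeNn gametes: GBEN×1, GBEn×1, GBeN×1, GBen×1, GbEN×1, GbEn×1, GbeN×1, Gben×1, gBEN×1, gBEn×1, gBeN×1, gBen×1, gbEN×1, gbEn×1, gbeN×1, gben×1
GgBbEeNn×GgBbEeNn grid (16·16=256): GGBBEENN=1 GGBBEENn=2 GGBBEEnn=1 GGBBEeNN=2 GGBBEeNn=4 GGBBEenn=2 GGBBeeNN=1 GGBBeeNn=2 GGBBeenn=1 GGBbEENN=2 GGBbEENn=4 GGBbEEnn=2 GGBbEeNN=4 GGBbEeNn=8 GGBbEenn=4 GGBbeeNN=2 GGBbeeNn=4 GGBbeenn=2 GGbbEENN=1 GGbbEENn=2 GGbbEEnn=1 GGbbEeNN=2 GGbbEeNn=4 GGbbEenn=2 GGbbeeNN=1 GGbbeeNn=2 GGbbeenn=1 GgBBEENN=2 GgBBEENn=4 GgBBEEnn=2 GgBBEeNN=4 GgBBEeNn=8 GgBBEenn=4 GgBBeeNN=2 GgBBeeNn=4 GgBBeenn=2 GgBbEENN=4 GgBbEENn=8 GgBbEEnn=4 GgBbEeNN=8 GgBbEeNn=16 GgBbEenn=8 GgBbeeNN=4 GgBbeeNn=8 GgBbeenn=4 GgbbEENN=2 GgbbEENn=4 GgbbEEnn=2 GgbbEeNN=4 GgbbEeNn=8 GgbbEenn=4 GgbbeeNN=2 GgbbeeNn=4 Ggbbeenn=2 ggBBEENN=1 ggBBEENn=2 ggBBEEnn=1 ggBBEeNN=2 ggBBEeNn=4 ggBBEenn=2 ggBBeeNN=1 ggBBeeNn=2 ggBBeenn=1 ggBbEENN=2 ggBbEENn=4 ggBbEEnn=2 ggBbEeNN=4 ggBbEeNn=8 ggBbEenn=4 ggBbeeNN=2 ggBbeeNn=4 ggBbeenn=2 ggbbEENN=1 ggbbEENn=2 ggbbEEnn=1 ggbbEeNN=2 ggbbEeNn=4 ggbbEenn=2 ggbbeeNN=1 ggbbeeNn=2 ggbbeenn=1
G_ B_ E_ N_ hits 81/256; gcd=1; 81÷1/256÷1 = 81/256

P(G_ B_ E_ N_) = 81/256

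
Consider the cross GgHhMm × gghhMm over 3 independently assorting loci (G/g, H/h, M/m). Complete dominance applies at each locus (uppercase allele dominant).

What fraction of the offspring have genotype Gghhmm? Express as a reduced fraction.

P(Gghhmm) = 1/16

GgHhMm gametes: GHM×1, GHm×1, GhM×1, Ghm×1, gHM×1, gHm×1, ghM×1, ghm×1
gghhMm gametes: ghM×4, ghm×4
GgHhMm×gghhMm grid (8·8=64): GgHhMM=4 GgHhMm=8 GgHhmm=4 GghhMM=4 GghhMm=8 Gghhmm=4 ggHhMM=4 ggHhMm=8 ggHhmm=4 gghhMM=4 gghhMm=8 gghhmm=4
Gghhmm hits 4/64; gcd=4; 4÷4/64÷4 = 1/16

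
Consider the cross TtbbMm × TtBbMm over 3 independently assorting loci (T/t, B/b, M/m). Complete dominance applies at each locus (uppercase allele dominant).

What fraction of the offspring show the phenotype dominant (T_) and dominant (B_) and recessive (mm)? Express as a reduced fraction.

TtbbMm gametes: TbM×2, Tbm×2, tbM×2, tbm×2
TtBbMm gametes: TBM×1, TBm×1, TbM×1, Tbm×1, tBM×1, tBm×1, tbM×1, tbm×1
TtbbMm×TtBbMm grid (8·8=64): TTBbMM=2 TTBbMm=4 TTBbmm=2 TTbbMM=2 TTbbMm=4 TTbbmm=2 TtBbMM=4 TtBbMm=8 TtBbmm=4 TtbbMM=4 TtbbMm=8 Ttbbmm=4 ttBbMM=2 ttBbMm=4 ttBbmm=2 ttbbMM=2 ttbbMm=4 ttbbmm=2
T_ B_ mm hits 6/64; gcd=2; 6÷2/64÷2 = 3/32

P(T_ B_ mm) = 3/32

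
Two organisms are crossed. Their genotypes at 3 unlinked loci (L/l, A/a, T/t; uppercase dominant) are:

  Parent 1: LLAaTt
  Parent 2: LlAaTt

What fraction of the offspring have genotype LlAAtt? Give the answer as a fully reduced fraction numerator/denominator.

LLAaTt gametes: LAT×2, LAt×2, LaT×2, Lat×2
LlAaTt gametes: LAT×1, LAt×1, LaT×1, Lat×1, lAT×1, lAt×1, laT×1, lat×1
LLAaTt×LlAaTt grid (8·8=64): LLAATT=2 LLAATt=4 LLAAtt=2 LLAaTT=4 LLAaTt=8 LLAatt=4 LLaaTT=2 LLaaTt=4 LLaatt=2 LlAATT=2 LlAATt=4 LlAAtt=2 LlAaTT=4 LlAaTt=8 LlAatt=4 LlaaTT=2 LlaaTt=4 Llaatt=2
LlAAtt hits 2/64; gcd=2; 2÷2/64÷2 = 1/32

P(LlAAtt) = 1/32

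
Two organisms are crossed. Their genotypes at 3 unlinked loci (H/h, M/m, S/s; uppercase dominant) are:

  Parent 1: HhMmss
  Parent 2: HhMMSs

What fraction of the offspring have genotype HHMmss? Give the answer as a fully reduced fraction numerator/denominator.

P(HHMmss) = 1/16

HhMmss gametes: HMs×2, Hms×2, hMs×2, hms×2
HhMMSs gametes: HMS×2, HMs×2, hMS×2, hMs×2
HhMmss×HhMMSs grid (8·8=64): HHMMSs=4 HHMMss=4 HHMmSs=4 HHMmss=4 HhMMSs=8 HhMMss=8 HhMmSs=8 HhMmss=8 hhMMSs=4 hhMMss=4 hhMmSs=4 hhMmss=4
HHMmss hits 4/64; gcd=4; 4÷4/64÷4 = 1/16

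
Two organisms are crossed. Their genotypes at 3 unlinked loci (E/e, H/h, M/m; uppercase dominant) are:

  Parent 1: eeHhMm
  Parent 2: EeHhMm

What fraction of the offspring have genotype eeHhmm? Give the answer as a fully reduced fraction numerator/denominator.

P(eeHhmm) = 1/16

eeHhMm gametes: eHM×2, eHm×2, ehM×2, ehm×2
EeHhMm gametes: EHM×1, EHm×1, EhM×1, Ehm×1, eHM×1, eHm×1, ehM×1, ehm×1
eeHhMm×EeHhMm grid (8·8=64): EeHHMM=2 EeHHMm=4 EeHHmm=2 EeHhMM=4 EeHhMm=8 EeHhmm=4 EehhMM=2 EehhMm=4 Eehhmm=2 eeHHMM=2 eeHHMm=4 eeHHmm=2 eeHhMM=4 eeHhMm=8 eeHhmm=4 eehhMM=2 eehhMm=4 eehhmm=2
eeHhmm hits 4/64; gcd=4; 4÷4/64÷4 = 1/16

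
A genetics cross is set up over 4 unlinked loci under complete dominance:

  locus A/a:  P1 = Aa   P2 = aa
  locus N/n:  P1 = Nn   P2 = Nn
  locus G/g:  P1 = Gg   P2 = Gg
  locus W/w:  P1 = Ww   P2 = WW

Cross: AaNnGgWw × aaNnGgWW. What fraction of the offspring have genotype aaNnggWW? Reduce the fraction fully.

P(aaNnggWW) = 1/32

AaNnGgWw gametes: ANGW×1, ANGw×1, ANgW×1, ANgw×1, AnGW×1, AnGw×1, AngW×1, Angw×1, aNGW×1, aNGw×1, aNgW×1, aNgw×1, anGW×1, anGw×1, angW×1, angw×1
aaNnGgWW gametes: aNGW×4, aNgW×4, anGW×4, angW×4
AaNnGgWw×aaNnGgWW grid (16·16=256): AaNNGGWW=4 AaNNGGWw=4 AaNNGgWW=8 AaNNGgWw=8 AaNNggWW=4 AaNNggWw=4 AaNnGGWW=8 AaNnGGWw=8 AaNnGgWW=16 AaNnGgWw=16 AaNnggWW=8 AaNnggWw=8 AannGGWW=4 AannGGWw=4 AannGgWW=8 AannGgWw=8 AannggWW=4 AannggWw=4 aaNNGGWW=4 aaNNGGWw=4 aaNNGgWW=8 aaNNGgWw=8 aaNNggWW=4 aaNNggWw=4 aaNnGGWW=8 aaNnGGWw=8 aaNnGgWW=16 aaNnGgWw=16 aaNnggWW=8 aaNnggWw=8 aannGGWW=4 aannGGWw=4 aannGgWW=8 aannGgWw=8 aannggWW=4 aannggWw=4
aaNnggWW hits 8/256; gcd=8; 8÷8/256÷8 = 1/32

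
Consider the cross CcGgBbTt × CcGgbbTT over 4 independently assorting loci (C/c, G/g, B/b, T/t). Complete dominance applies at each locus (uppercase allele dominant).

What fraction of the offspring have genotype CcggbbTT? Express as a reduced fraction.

CcGgBbTt gametes: CGBT×1, CGBt×1, CGbT×1, CGbt×1, CgBT×1, CgBt×1, CgbT×1, Cgbt×1, cGBT×1, cGBt×1, cGbT×1, cGbt×1, cgBT×1, cgBt×1, cgbT×1, cgbt×1
CcGgbbTT gametes: CGbT×4, CgbT×4, cGbT×4, cgbT×4
CcGgBbTt×CcGgbbTT grid (16·16=256): CCGGBbTT=4 CCGGBbTt=4 CCGGbbTT=4 CCGGbbTt=4 CCGgBbTT=8 CCGgBbTt=8 CCGgbbTT=8 CCGgbbTt=8 CCggBbTT=4 CCggBbTt=4 CCggbbTT=4 CCggbbTt=4 CcGGBbTT=8 CcGGBbTt=8 CcGGbbTT=8 CcGGbbTt=8 CcGgBbTT=16 CcGgBbTt=16 CcGgbbTT=16 CcGgbbTt=16 CcggBbTT=8 CcggBbTt=8 CcggbbTT=8 CcggbbTt=8 ccGGBbTT=4 ccGGBbTt=4 ccGGbbTT=4 ccGGbbTt=4 ccGgBbTT=8 ccGgBbTt=8 ccGgbbTT=8 ccGgbbTt=8 ccggBbTT=4 ccggBbTt=4 ccggbbTT=4 ccggbbTt=4
CcggbbTT hits 8/256; gcd=8; 8÷8/256÷8 = 1/32

P(CcggbbTT) = 1/32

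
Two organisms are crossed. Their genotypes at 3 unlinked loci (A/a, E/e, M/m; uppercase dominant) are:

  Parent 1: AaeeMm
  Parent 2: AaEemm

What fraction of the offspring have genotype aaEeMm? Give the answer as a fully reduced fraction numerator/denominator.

P(aaEeMm) = 1/16

AaeeMm gametes: AeM×2, Aem×2, aeM×2, aem×2
AaEemm gametes: AEm×2, Aem×2, aEm×2, aem×2
AaeeMm×AaEemm grid (8·8=64): AAEeMm=4 AAEemm=4 AAeeMm=4 AAeemm=4 AaEeMm=8 AaEemm=8 AaeeMm=8 Aaeemm=8 aaEeMm=4 aaEemm=4 aaeeMm=4 aaeemm=4
aaEeMm hits 4/64; gcd=4; 4÷4/64÷4 = 1/16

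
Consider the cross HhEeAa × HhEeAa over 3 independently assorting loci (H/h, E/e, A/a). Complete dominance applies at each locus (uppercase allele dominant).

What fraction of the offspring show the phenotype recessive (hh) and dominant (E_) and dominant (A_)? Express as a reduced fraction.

P(hh E_ A_) = 9/64

HhEeAa gametes: HEA×1, HEa×1, HeA×1, Hea×1, hEA×1, hEa×1, heA×1, hea×1
HhEeAa gametes: HEA×1, HEa×1, HeA×1, Hea×1, hEA×1, hEa×1, heA×1, hea×1
HhEeAa×HhEeAa grid (8·8=64): HHEEAA=1 HHEEAa=2 HHEEaa=1 HHEeAA=2 HHEeAa=4 HHEeaa=2 HHeeAA=1 HHeeAa=2 HHeeaa=1 HhEEAA=2 HhEEAa=4 HhEEaa=2 HhEeAA=4 HhEeAa=8 HhEeaa=4 HheeAA=2 HheeAa=4 Hheeaa=2 hhEEAA=1 hhEEAa=2 hhEEaa=1 hhEeAA=2 hhEeAa=4 hhEeaa=2 hheeAA=1 hheeAa=2 hheeaa=1
hh E_ A_ hits 9/64; gcd=1; 9÷1/64÷1 = 9/64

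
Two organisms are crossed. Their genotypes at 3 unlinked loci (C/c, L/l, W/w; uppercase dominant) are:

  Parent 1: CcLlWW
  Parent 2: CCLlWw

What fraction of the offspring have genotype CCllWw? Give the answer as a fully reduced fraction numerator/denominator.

CcLlWW gametes: CLW×2, ClW×2, cLW×2, clW×2
CCLlWw gametes: CLW×2, CLw×2, ClW×2, Clw×2
CcLlWW×CCLlWw grid (8·8=64): CCLLWW=4 CCLLWw=4 CCLlWW=8 CCLlWw=8 CCllWW=4 CCllWw=4 CcLLWW=4 CcLLWw=4 CcLlWW=8 CcLlWw=8 CcllWW=4 CcllWw=4
CCllWw hits 4/64; gcd=4; 4÷4/64÷4 = 1/16

P(CCllWw) = 1/16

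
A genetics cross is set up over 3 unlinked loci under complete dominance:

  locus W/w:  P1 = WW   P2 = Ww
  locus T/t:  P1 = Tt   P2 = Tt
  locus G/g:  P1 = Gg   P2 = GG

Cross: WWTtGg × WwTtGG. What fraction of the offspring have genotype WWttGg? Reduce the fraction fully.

WWTtGg gametes: WTG×2, WTg×2, WtG×2, Wtg×2
WwTtGG gametes: WTG×2, WtG×2, wTG×2, wtG×2
WWTtGg×WwTtGG grid (8·8=64): WWTTGG=4 WWTTGg=4 WWTtGG=8 WWTtGg=8 WWttGG=4 WWttGg=4 WwTTGG=4 WwTTGg=4 WwTtGG=8 WwTtGg=8 WwttGG=4 WwttGg=4
WWttGg hits 4/64; gcd=4; 4÷4/64÷4 = 1/16

P(WWttGg) = 1/16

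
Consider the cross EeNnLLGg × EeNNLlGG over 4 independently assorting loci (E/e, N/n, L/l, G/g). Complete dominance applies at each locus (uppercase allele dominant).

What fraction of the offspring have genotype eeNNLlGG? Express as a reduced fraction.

P(eeNNLlGG) = 1/32

EeNnLLGg gametes: ENLG×2, ENLg×2, EnLG×2, EnLg×2, eNLG×2, eNLg×2, enLG×2, enLg×2
EeNNLlGG gametes: ENLG×4, ENlG×4, eNLG×4, eNlG×4
EeNnLLGg×EeNNLlGG grid (16·16=256): EENNLLGG=8 EENNLLGg=8 EENNLlGG=8 EENNLlGg=8 EENnLLGG=8 EENnLLGg=8 EENnLlGG=8 EENnLlGg=8 EeNNLLGG=16 EeNNLLGg=16 EeNNLlGG=16 EeNNLlGg=16 EeNnLLGG=16 EeNnLLGg=16 EeNnLlGG=16 EeNnLlGg=16 eeNNLLGG=8 eeNNLLGg=8 eeNNLlGG=8 eeNNLlGg=8 eeNnLLGG=8 eeNnLLGg=8 eeNnLlGG=8 eeNnLlGg=8
eeNNLlGG hits 8/256; gcd=8; 8÷8/256÷8 = 1/32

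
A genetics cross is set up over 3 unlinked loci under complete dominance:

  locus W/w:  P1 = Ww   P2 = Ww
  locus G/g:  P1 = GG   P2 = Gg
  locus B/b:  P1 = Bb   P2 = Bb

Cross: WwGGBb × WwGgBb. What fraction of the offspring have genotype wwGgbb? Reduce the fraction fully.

P(wwGgbb) = 1/32

WwGGBb gametes: WGB×2, WGb×2, wGB×2, wGb×2
WwGgBb gametes: WGB×1, WGb×1, WgB×1, Wgb×1, wGB×1, wGb×1, wgB×1, wgb×1
WwGGBb×WwGgBb grid (8·8=64): WWGGBB=2 WWGGBb=4 WWGGbb=2 WWGgBB=2 WWGgBb=4 WWGgbb=2 WwGGBB=4 WwGGBb=8 WwGGbb=4 WwGgBB=4 WwGgBb=8 WwGgbb=4 wwGGBB=2 wwGGBb=4 wwGGbb=2 wwGgBB=2 wwGgBb=4 wwGgbb=2
wwGgbb hits 2/64; gcd=2; 2÷2/64÷2 = 1/32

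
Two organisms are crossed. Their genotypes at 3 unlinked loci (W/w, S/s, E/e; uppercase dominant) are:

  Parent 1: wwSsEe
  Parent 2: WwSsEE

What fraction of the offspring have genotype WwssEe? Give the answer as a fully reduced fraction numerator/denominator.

P(WwssEe) = 1/16

wwSsEe gametes: wSE×2, wSe×2, wsE×2, wse×2
WwSsEE gametes: WSE×2, WsE×2, wSE×2, wsE×2
wwSsEe×WwSsEE grid (8·8=64): WwSSEE=4 WwSSEe=4 WwSsEE=8 WwSsEe=8 WwssEE=4 WwssEe=4 wwSSEE=4 wwSSEe=4 wwSsEE=8 wwSsEe=8 wwssEE=4 wwssEe=4
WwssEe hits 4/64; gcd=4; 4÷4/64÷4 = 1/16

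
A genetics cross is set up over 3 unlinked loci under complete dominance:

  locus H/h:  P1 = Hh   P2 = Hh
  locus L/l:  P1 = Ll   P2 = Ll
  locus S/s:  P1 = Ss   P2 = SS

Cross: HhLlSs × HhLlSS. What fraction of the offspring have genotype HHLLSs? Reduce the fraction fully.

P(HHLLSs) = 1/32

HhLlSs gametes: HLS×1, HLs×1, HlS×1, Hls×1, hLS×1, hLs×1, hlS×1, hls×1
HhLlSS gametes: HLS×2, HlS×2, hLS×2, hlS×2
HhLlSs×HhLlSS grid (8·8=64): HHLLSS=2 HHLLSs=2 HHLlSS=4 HHLlSs=4 HHllSS=2 HHllSs=2 HhLLSS=4 HhLLSs=4 HhLlSS=8 HhLlSs=8 HhllSS=4 HhllSs=4 hhLLSS=2 hhLLSs=2 hhLlSS=4 hhLlSs=4 hhllSS=2 hhllSs=2
HHLLSs hits 2/64; gcd=2; 2÷2/64÷2 = 1/32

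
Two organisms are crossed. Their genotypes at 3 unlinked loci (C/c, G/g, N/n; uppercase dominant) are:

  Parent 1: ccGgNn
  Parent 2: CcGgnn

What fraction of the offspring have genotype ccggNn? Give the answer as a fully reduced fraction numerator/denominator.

ccGgNn gametes: cGN×2, cGn×2, cgN×2, cgn×2
CcGgnn gametes: CGn×2, Cgn×2, cGn×2, cgn×2
ccGgNn×CcGgnn grid (8·8=64): CcGGNn=4 CcGGnn=4 CcGgNn=8 CcGgnn=8 CcggNn=4 Ccggnn=4 ccGGNn=4 ccGGnn=4 ccGgNn=8 ccGgnn=8 ccggNn=4 ccggnn=4
ccggNn hits 4/64; gcd=4; 4÷4/64÷4 = 1/16

P(ccggNn) = 1/16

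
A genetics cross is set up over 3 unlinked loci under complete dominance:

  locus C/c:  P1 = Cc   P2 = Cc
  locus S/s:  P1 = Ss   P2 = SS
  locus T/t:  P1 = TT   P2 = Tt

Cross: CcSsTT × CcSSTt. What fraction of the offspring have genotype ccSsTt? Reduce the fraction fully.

P(ccSsTt) = 1/16

CcSsTT gametes: CST×2, CsT×2, cST×2, csT×2
CcSSTt gametes: CST×2, CSt×2, cST×2, cSt×2
CcSsTT×CcSSTt grid (8·8=64): CCSSTT=4 CCSSTt=4 CCSsTT=4 CCSsTt=4 CcSSTT=8 CcSSTt=8 CcSsTT=8 CcSsTt=8 ccSSTT=4 ccSSTt=4 ccSsTT=4 ccSsTt=4
ccSsTt hits 4/64; gcd=4; 4÷4/64÷4 = 1/16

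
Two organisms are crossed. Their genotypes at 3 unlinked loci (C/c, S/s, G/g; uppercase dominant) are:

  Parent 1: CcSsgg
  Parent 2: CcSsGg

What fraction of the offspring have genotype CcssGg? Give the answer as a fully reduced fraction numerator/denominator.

CcSsgg gametes: CSg×2, Csg×2, cSg×2, csg×2
CcSsGg gametes: CSG×1, CSg×1, CsG×1, Csg×1, cSG×1, cSg×1, csG×1, csg×1
CcSsgg×CcSsGg grid (8·8=64): CCSSGg=2 CCSSgg=2 CCSsGg=4 CCSsgg=4 CCssGg=2 CCssgg=2 CcSSGg=4 CcSSgg=4 CcSsGg=8 CcSsgg=8 CcssGg=4 Ccssgg=4 ccSSGg=2 ccSSgg=2 ccSsGg=4 ccSsgg=4 ccssGg=2 ccssgg=2
CcssGg hits 4/64; gcd=4; 4÷4/64÷4 = 1/16

P(CcssGg) = 1/16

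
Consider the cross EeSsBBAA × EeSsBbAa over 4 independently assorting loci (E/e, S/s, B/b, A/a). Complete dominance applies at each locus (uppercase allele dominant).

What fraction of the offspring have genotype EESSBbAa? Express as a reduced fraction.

EeSsBBAA gametes: ESBA×4, EsBA×4, eSBA×4, esBA×4
EeSsBbAa gametes: ESBA×1, ESBa×1, ESbA×1, ESba×1, EsBA×1, EsBa×1, EsbA×1, Esba×1, eSBA×1, eSBa×1, eSbA×1, eSba×1, esBA×1, esBa×1, esbA×1, esba×1
EeSsBBAA×EeSsBbAa grid (16·16=256): EESSBBAA=4 EESSBBAa=4 EESSBbAA=4 EESSBbAa=4 EESsBBAA=8 EESsBBAa=8 EESsBbAA=8 EESsBbAa=8 EEssBBAA=4 EEssBBAa=4 EEssBbAA=4 EEssBbAa=4 EeSSBBAA=8 EeSSBBAa=8 EeSSBbAA=8 EeSSBbAa=8 EeSsBBAA=16 EeSsBBAa=16 EeSsBbAA=16 EeSsBbAa=16 EessBBAA=8 EessBBAa=8 EessBbAA=8 EessBbAa=8 eeSSBBAA=4 eeSSBBAa=4 eeSSBbAA=4 eeSSBbAa=4 eeSsBBAA=8 eeSsBBAa=8 eeSsBbAA=8 eeSsBbAa=8 eessBBAA=4 eessBBAa=4 eessBbAA=4 eessBbAa=4
EESSBbAa hits 4/256; gcd=4; 4÷4/256÷4 = 1/64

P(EESSBbAa) = 1/64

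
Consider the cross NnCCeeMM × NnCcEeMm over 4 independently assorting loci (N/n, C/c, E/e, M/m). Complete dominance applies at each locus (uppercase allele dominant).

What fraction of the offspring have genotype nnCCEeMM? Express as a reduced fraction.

P(nnCCEeMM) = 1/32

NnCCeeMM gametes: NCeM×8, nCeM×8
NnCcEeMm gametes: NCEM×1, NCEm×1, NCeM×1, NCem×1, NcEM×1, NcEm×1, NceM×1, Ncem×1, nCEM×1, nCEm×1, nCeM×1, nCem×1, ncEM×1, ncEm×1, nceM×1, ncem×1
NnCCeeMM×NnCcEeMm grid (16·16=256): NNCCEeMM=8 NNCCEeMm=8 NNCCeeMM=8 NNCCeeMm=8 NNCcEeMM=8 NNCcEeMm=8 NNCceeMM=8 NNCceeMm=8 NnCCEeMM=16 NnCCEeMm=16 NnCCeeMM=16 NnCCeeMm=16 NnCcEeMM=16 NnCcEeMm=16 NnCceeMM=16 NnCceeMm=16 nnCCEeMM=8 nnCCEeMm=8 nnCCeeMM=8 nnCCeeMm=8 nnCcEeMM=8 nnCcEeMm=8 nnCceeMM=8 nnCceeMm=8
nnCCEeMM hits 8/256; gcd=8; 8÷8/256÷8 = 1/32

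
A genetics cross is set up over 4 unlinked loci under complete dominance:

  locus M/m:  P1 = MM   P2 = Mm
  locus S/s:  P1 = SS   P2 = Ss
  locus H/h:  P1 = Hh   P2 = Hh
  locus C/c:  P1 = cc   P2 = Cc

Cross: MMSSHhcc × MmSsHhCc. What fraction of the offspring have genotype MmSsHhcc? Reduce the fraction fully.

MMSSHhcc gametes: MSHc×8, MShc×8
MmSsHhCc gametes: MSHC×1, MSHc×1, MShC×1, MShc×1, MsHC×1, MsHc×1, MshC×1, Mshc×1, mSHC×1, mSHc×1, mShC×1, mShc×1, msHC×1, msHc×1, mshC×1, mshc×1
MMSSHhcc×MmSsHhCc grid (16·16=256): MMSSHHCc=8 MMSSHHcc=8 MMSSHhCc=16 MMSSHhcc=16 MMSShhCc=8 MMSShhcc=8 MMSsHHCc=8 MMSsHHcc=8 MMSsHhCc=16 MMSsHhcc=16 MMSshhCc=8 MMSshhcc=8 MmSSHHCc=8 MmSSHHcc=8 MmSSHhCc=16 MmSSHhcc=16 MmSShhCc=8 MmSShhcc=8 MmSsHHCc=8 MmSsHHcc=8 MmSsHhCc=16 MmSsHhcc=16 MmSshhCc=8 MmSshhcc=8
MmSsHhcc hits 16/256; gcd=16; 16÷16/256÷16 = 1/16

P(MmSsHhcc) = 1/16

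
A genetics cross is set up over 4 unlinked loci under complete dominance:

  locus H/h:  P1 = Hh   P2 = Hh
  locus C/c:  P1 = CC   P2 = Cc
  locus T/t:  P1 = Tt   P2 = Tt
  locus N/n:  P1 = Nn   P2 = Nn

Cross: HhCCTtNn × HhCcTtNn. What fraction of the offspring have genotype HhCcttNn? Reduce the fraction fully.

P(HhCcttNn) = 1/32

HhCCTtNn gametes: HCTN×2, HCTn×2, HCtN×2, HCtn×2, hCTN×2, hCTn×2, hCtN×2, hCtn×2
HhCcTtNn gametes: HCTN×1, HCTn×1, HCtN×1, HCtn×1, HcTN×1, HcTn×1, HctN×1, Hctn×1, hCTN×1, hCTn×1, hCtN×1, hCtn×1, hcTN×1, hcTn×1, hctN×1, hctn×1
HhCCTtNn×HhCcTtNn grid (16·16=256): HHCCTTNN=2 HHCCTTNn=4 HHCCTTnn=2 HHCCTtNN=4 HHCCTtNn=8 HHCCTtnn=4 HHCCttNN=2 HHCCttNn=4 HHCCttnn=2 HHCcTTNN=2 HHCcTTNn=4 HHCcTTnn=2 HHCcTtNN=4 HHCcTtNn=8 HHCcTtnn=4 HHCcttNN=2 HHCcttNn=4 HHCcttnn=2 HhCCTTNN=4 HhCCTTNn=8 HhCCTTnn=4 HhCCTtNN=8 HhCCTtNn=16 HhCCTtnn=8 HhCCttNN=4 HhCCttNn=8 HhCCttnn=4 HhCcTTNN=4 HhCcTTNn=8 HhCcTTnn=4 HhCcTtNN=8 HhCcTtNn=16 HhCcTtnn=8 HhCcttNN=4 HhCcttNn=8 HhCcttnn=4 hhCCTTNN=2 hhCCTTNn=4 hhCCTTnn=2 hhCCTtNN=4 hhCCTtNn=8 hhCCTtnn=4 hhCCttNN=2 hhCCttNn=4 hhCCttnn=2 hhCcTTNN=2 hhCcTTNn=4 hhCcTTnn=2 hhCcTtNN=4 hhCcTtNn=8 hhCcTtnn=4 hhCcttNN=2 hhCcttNn=4 hhCcttnn=2
HhCcttNn hits 8/256; gcd=8; 8÷8/256÷8 = 1/32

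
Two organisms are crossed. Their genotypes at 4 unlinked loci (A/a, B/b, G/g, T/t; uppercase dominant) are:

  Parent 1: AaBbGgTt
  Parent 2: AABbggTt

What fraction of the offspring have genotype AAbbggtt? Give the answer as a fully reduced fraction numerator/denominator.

AaBbGgTt gametes: ABGT×1, ABGt×1, ABgT×1, ABgt×1, AbGT×1, AbGt×1, AbgT×1, Abgt×1, aBGT×1, aBGt×1, aBgT×1, aBgt×1, abGT×1, abGt×1, abgT×1, abgt×1
AABbggTt gametes: ABgT×4, ABgt×4, AbgT×4, Abgt×4
AaBbGgTt×AABbggTt grid (16·16=256): AABBGgTT=4 AABBGgTt=8 AABBGgtt=4 AABBggTT=4 AABBggTt=8 AABBggtt=4 AABbGgTT=8 AABbGgTt=16 AABbGgtt=8 AABbggTT=8 AABbggTt=16 AABbggtt=8 AAbbGgTT=4 AAbbGgTt=8 AAbbGgtt=4 AAbbggTT=4 AAbbggTt=8 AAbbggtt=4 AaBBGgTT=4 AaBBGgTt=8 AaBBGgtt=4 AaBBggTT=4 AaBBggTt=8 AaBBggtt=4 AaBbGgTT=8 AaBbGgTt=16 AaBbGgtt=8 AaBbggTT=8 AaBbggTt=16 AaBbggtt=8 AabbGgTT=4 AabbGgTt=8 AabbGgtt=4 AabbggTT=4 AabbggTt=8 Aabbggtt=4
AAbbggtt hits 4/256; gcd=4; 4÷4/256÷4 = 1/64

P(AAbbggtt) = 1/64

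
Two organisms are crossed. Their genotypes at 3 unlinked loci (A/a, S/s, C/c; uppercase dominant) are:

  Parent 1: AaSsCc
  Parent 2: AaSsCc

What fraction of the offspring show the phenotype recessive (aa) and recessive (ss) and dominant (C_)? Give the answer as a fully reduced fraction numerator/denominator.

AaSsCc gametes: ASC×1, ASc×1, AsC×1, Asc×1, aSC×1, aSc×1, asC×1, asc×1
AaSsCc gametes: ASC×1, ASc×1, AsC×1, Asc×1, aSC×1, aSc×1, asC×1, asc×1
AaSsCc×AaSsCc grid (8·8=64): AASSCC=1 AASSCc=2 AASScc=1 AASsCC=2 AASsCc=4 AASscc=2 AAssCC=1 AAssCc=2 AAsscc=1 AaSSCC=2 AaSSCc=4 AaSScc=2 AaSsCC=4 AaSsCc=8 AaSscc=4 AassCC=2 AassCc=4 Aasscc=2 aaSSCC=1 aaSSCc=2 aaSScc=1 aaSsCC=2 aaSsCc=4 aaSscc=2 aassCC=1 aassCc=2 aasscc=1
aa ss C_ hits 3/64; gcd=1; 3÷1/64÷1 = 3/64

P(aa ss C_) = 3/64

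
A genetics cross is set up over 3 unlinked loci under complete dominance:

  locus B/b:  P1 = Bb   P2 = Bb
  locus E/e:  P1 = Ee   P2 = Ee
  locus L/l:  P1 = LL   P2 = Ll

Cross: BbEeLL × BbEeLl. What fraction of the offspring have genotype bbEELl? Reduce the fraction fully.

BbEeLL gametes: BEL×2, BeL×2, bEL×2, beL×2
BbEeLl gametes: BEL×1, BEl×1, BeL×1, Bel×1, bEL×1, bEl×1, beL×1, bel×1
BbEeLL×BbEeLl grid (8·8=64): BBEELL=2 BBEELl=2 BBEeLL=4 BBEeLl=4 BBeeLL=2 BBeeLl=2 BbEELL=4 BbEELl=4 BbEeLL=8 BbEeLl=8 BbeeLL=4 BbeeLl=4 bbEELL=2 bbEELl=2 bbEeLL=4 bbEeLl=4 bbeeLL=2 bbeeLl=2
bbEELl hits 2/64; gcd=2; 2÷2/64÷2 = 1/32

P(bbEELl) = 1/32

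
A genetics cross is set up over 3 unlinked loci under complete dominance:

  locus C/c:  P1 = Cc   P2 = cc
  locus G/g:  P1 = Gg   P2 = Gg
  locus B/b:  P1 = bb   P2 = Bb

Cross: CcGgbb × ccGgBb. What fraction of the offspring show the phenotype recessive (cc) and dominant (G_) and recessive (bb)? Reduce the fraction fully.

P(cc G_ bb) = 3/16

CcGgbb gametes: CGb×2, Cgb×2, cGb×2, cgb×2
ccGgBb gametes: cGB×2, cGb×2, cgB×2, cgb×2
CcGgbb×ccGgBb grid (8·8=64): CcGGBb=4 CcGGbb=4 CcGgBb=8 CcGgbb=8 CcggBb=4 Ccggbb=4 ccGGBb=4 ccGGbb=4 ccGgBb=8 ccGgbb=8 ccggBb=4 ccggbb=4
cc G_ bb hits 12/64; gcd=4; 12÷4/64÷4 = 3/16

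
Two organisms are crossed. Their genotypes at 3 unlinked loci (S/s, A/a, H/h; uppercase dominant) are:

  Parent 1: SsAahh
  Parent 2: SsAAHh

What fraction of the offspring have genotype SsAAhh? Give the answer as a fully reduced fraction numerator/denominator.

P(SsAAhh) = 1/8

SsAahh gametes: SAh×2, Sah×2, sAh×2, sah×2
SsAAHh gametes: SAH×2, SAh×2, sAH×2, sAh×2
SsAahh×SsAAHh grid (8·8=64): SSAAHh=4 SSAAhh=4 SSAaHh=4 SSAahh=4 SsAAHh=8 SsAAhh=8 SsAaHh=8 SsAahh=8 ssAAHh=4 ssAAhh=4 ssAaHh=4 ssAahh=4
SsAAhh hits 8/64; gcd=8; 8÷8/64÷8 = 1/8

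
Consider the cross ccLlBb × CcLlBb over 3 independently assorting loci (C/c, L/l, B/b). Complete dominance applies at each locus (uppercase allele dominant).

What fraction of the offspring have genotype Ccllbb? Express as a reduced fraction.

ccLlBb gametes: cLB×2, cLb×2, clB×2, clb×2
CcLlBb gametes: CLB×1, CLb×1, ClB×1, Clb×1, cLB×1, cLb×1, clB×1, clb×1
ccLlBb×CcLlBb grid (8·8=64): CcLLBB=2 CcLLBb=4 CcLLbb=2 CcLlBB=4 CcLlBb=8 CcLlbb=4 CcllBB=2 CcllBb=4 Ccllbb=2 ccLLBB=2 ccLLBb=4 ccLLbb=2 ccLlBB=4 ccLlBb=8 ccLlbb=4 ccllBB=2 ccllBb=4 ccllbb=2
Ccllbb hits 2/64; gcd=2; 2÷2/64÷2 = 1/32

P(Ccllbb) = 1/32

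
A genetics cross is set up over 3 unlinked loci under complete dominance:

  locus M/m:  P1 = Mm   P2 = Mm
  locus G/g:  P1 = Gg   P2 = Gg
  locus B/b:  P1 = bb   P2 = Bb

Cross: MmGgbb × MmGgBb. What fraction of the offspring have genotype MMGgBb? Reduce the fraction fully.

MmGgbb gametes: MGb×2, Mgb×2, mGb×2, mgb×2
MmGgBb gametes: MGB×1, MGb×1, MgB×1, Mgb×1, mGB×1, mGb×1, mgB×1, mgb×1
MmGgbb×MmGgBb grid (8·8=64): MMGGBb=2 MMGGbb=2 MMGgBb=4 MMGgbb=4 MMggBb=2 MMggbb=2 MmGGBb=4 MmGGbb=4 MmGgBb=8 MmGgbb=8 MmggBb=4 Mmggbb=4 mmGGBb=2 mmGGbb=2 mmGgBb=4 mmGgbb=4 mmggBb=2 mmggbb=2
MMGgBb hits 4/64; gcd=4; 4÷4/64÷4 = 1/16

P(MMGgBb) = 1/16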